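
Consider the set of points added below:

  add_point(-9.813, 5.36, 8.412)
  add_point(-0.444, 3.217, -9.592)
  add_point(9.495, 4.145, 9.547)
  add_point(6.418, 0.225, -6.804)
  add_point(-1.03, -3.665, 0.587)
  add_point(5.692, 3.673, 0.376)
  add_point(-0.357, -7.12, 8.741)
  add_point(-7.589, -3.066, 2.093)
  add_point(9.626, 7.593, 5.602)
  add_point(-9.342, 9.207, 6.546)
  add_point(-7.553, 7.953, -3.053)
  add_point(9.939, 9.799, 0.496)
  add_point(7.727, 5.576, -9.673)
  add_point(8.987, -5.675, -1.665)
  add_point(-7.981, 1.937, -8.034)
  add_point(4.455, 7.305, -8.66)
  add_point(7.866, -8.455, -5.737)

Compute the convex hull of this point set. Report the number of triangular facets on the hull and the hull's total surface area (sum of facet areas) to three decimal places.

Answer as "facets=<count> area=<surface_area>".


facets=24 area=1315.102

Hull vertices (14/17): indices [0, 1, 2, 6, 7, 8, 9, 10, 11, 12, 13, 14, 15, 16].

Facet areas (half cross-product norm):
  f1: (p8, p2, p11) → 4.4779
  f2: (p6, p2, p0) → 114.9645
  f3: (p13, p6, p16) → 32.6980
  f4: (p13, p6, p2) → 92.7529
  f5: (p13, p2, p11) → 76.2908
  f6: (p13, p12, p11) → 75.6777
  f7: (p13, p12, p16) → 35.0317
  f8: (p7, p14, p16) → 99.8893
  f9: (p7, p6, p16) → 87.3579
  f10: (p7, p14, p0) → 59.9210
  f11: (p7, p6, p0) → 57.0484
  f12: (p9, p10, p11) → 88.2861
  f13: (p9, p8, p11) → 52.9690
  f14: (p9, p14, p0) → 35.1623
  f15: (p9, p10, p14) → 27.1550
  f16: (p9, p2, p0) → 41.6648
  f17: (p9, p8, p2) → 49.9463
  f18: (p1, p14, p16) → 53.9987
  f19: (p1, p12, p16) → 59.8347
  f20: (p15, p10, p11) → 72.4258
  f21: (p15, p12, p11) → 20.9134
  f22: (p15, p1, p12) → 11.7032
  f23: (p15, p10, p14) → 50.1487
  f24: (p15, p1, p14) → 14.7839
Σ area = 1315.102

Check V−E+F: 14 − 36 + 24 = 2.


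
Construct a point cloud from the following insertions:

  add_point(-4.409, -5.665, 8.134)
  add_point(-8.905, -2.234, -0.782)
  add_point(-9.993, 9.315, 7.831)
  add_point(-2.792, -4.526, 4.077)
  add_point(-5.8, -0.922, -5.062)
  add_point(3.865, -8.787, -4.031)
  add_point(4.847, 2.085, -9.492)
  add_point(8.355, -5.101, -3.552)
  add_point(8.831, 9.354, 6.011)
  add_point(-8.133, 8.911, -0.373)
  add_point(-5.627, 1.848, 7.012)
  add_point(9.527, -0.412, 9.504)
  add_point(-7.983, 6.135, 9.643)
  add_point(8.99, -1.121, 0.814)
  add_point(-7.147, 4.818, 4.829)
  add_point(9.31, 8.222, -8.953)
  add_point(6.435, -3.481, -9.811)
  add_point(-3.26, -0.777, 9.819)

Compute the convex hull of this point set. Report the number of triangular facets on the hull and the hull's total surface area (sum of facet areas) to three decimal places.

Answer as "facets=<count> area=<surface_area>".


Extreme-point indices: [0, 1, 2, 4, 5, 6, 7, 8, 9, 11, 12, 13, 15, 16, 17] — 15 of 18 on the boundary.

Per-facet area ½‖(b−a)×(c−a)‖:
  f1: (p15, p8, p11) → 75.3144
  f2: (p0, p5, p11) → 104.6805
  f3: (p9, p8, p2) → 75.6228
  f4: (p9, p15, p8) → 128.8203
  f5: (p7, p5, p11) → 37.9335
  f6: (p12, p0, p2) → 15.2350
  f7: (p12, p8, p2) → 35.5377
  f8: (p12, p8, p11) → 89.5040
  f9: (p16, p4, p5) → 50.3353
  f10: (p16, p7, p5) → 19.4521
  f11: (p16, p7, p15) → 40.5404
  f12: (p1, p0, p5) → 73.3991
  f13: (p1, p4, p5) → 33.1914
  f14: (p1, p0, p2) → 74.5477
  f15: (p1, p9, p2) → 46.9654
  f16: (p1, p9, p4) → 29.4796
  f17: (p13, p15, p11) → 44.3049
  f18: (p13, p7, p11) → 15.8476
  f19: (p13, p7, p15) → 40.0807
  f20: (p17, p0, p11) → 32.9354
  f21: (p17, p12, p11) → 45.1050
  f22: (p17, p12, p0) → 17.1706
  f23: (p6, p16, p15) → 17.3387
  f24: (p6, p16, p4) → 34.5330
  f25: (p6, p9, p15) → 65.4511
  f26: (p6, p9, p4) → 65.8985
Σ area = 1309.224

Euler characteristic 15−39+26 = 2 ✓

facets=26 area=1309.224


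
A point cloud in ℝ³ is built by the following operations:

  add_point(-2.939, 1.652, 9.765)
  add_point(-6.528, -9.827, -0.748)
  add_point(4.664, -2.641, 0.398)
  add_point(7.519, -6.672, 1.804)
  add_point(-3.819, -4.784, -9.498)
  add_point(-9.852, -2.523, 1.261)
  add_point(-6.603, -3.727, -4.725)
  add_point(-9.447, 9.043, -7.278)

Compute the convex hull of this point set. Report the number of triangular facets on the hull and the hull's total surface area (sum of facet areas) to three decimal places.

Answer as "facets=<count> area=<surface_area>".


Extreme-point indices: [0, 1, 2, 3, 4, 5, 6, 7] — 8 of 8 on the boundary.

Area of each hull facet:
  f1: (p0, p7, p5) → 83.6458
  f2: (p2, p0, p3) → 30.2381
  f3: (p2, p0, p7) → 119.7708
  f4: (p2, p4, p3) → 30.5468
  f5: (p2, p4, p7) → 99.6628
  f6: (p1, p4, p3) → 74.7881
  f7: (p1, p0, p5) → 46.9230
  f8: (p1, p0, p3) → 102.0767
  f9: (p6, p4, p7) → 37.2097
  f10: (p6, p1, p4) → 19.5353
  f11: (p6, p7, p5) → 45.8603
  f12: (p6, p1, p5) → 23.8428
Σ area = 714.100

Euler: V−E+F = 8−18+12 = 2.

facets=12 area=714.100


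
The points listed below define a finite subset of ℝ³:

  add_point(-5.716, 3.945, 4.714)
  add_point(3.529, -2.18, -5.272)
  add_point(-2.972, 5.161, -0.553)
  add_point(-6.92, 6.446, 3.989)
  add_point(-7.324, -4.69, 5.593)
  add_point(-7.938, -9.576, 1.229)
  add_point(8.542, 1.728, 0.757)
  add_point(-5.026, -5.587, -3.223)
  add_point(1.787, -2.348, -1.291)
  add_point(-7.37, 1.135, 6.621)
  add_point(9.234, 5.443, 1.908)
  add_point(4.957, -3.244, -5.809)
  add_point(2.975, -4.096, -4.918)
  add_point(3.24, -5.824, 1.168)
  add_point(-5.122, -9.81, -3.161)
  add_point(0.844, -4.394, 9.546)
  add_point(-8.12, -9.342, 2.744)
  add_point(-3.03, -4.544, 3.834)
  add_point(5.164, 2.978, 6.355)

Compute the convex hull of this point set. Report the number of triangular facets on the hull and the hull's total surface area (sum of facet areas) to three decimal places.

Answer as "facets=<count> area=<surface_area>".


facets=26 area=733.756

Points on the hull: [1, 2, 3, 4, 5, 6, 7, 9, 10, 11, 13, 14, 15, 16, 18] (15 of 19).

Area of each hull facet:
  f1: (p9, p3, p16) → 24.1575
  f2: (p18, p3, p10) → 38.8418
  f3: (p18, p15, p10) → 16.0798
  f4: (p18, p9, p3) → 36.7893
  f5: (p18, p9, p15) → 46.5144
  f6: (p6, p11, p10) → 10.5630
  f7: (p6, p15, p10) → 24.4574
  f8: (p5, p3, p16) → 11.9623
  f9: (p5, p7, p3) → 46.7765
  f10: (p2, p7, p3) → 33.4899
  f11: (p2, p3, p10) → 33.6563
  f12: (p4, p15, p16) → 23.1236
  f13: (p4, p9, p16) → 6.4028
  f14: (p4, p9, p15) → 26.7156
  f15: (p13, p6, p11) → 31.5549
  f16: (p13, p6, p15) → 40.6934
  f17: (p13, p15, p16) → 49.9225
  f18: (p14, p7, p11) → 21.6486
  f19: (p14, p5, p7) → 11.0255
  f20: (p14, p13, p11) → 38.9315
  f21: (p14, p5, p16) → 1.7927
  f22: (p14, p13, p16) → 33.9214
  f23: (p1, p7, p11) → 7.3136
  f24: (p1, p2, p7) → 47.2145
  f25: (p1, p11, p10) → 10.9248
  f26: (p1, p2, p10) → 59.2826
Σ area = 733.756

Check V−E+F: 15 − 39 + 26 = 2.


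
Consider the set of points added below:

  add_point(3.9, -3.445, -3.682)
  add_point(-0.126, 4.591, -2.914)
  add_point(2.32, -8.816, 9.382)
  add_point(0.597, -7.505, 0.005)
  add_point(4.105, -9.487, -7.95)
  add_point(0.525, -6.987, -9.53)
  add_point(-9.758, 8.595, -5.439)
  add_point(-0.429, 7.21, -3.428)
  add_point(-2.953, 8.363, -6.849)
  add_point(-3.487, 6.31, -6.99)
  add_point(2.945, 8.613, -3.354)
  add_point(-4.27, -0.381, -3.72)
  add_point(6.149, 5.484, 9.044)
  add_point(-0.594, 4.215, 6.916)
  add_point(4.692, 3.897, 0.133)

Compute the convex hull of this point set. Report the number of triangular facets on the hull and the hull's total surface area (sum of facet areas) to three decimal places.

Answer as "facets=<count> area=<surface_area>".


facets=18 area=896.739

Hull vertices (11/15): indices [2, 3, 4, 5, 6, 8, 10, 11, 12, 13, 14].

Triangle areas on the boundary:
  f1: (p2, p4, p12) → 129.0879
  f2: (p10, p12, p6) → 78.0610
  f3: (p13, p12, p6) → 39.9717
  f4: (p13, p2, p6) → 92.3493
  f5: (p13, p2, p12) → 48.5936
  f6: (p3, p2, p4) → 27.4540
  f7: (p8, p10, p6) → 16.1247
  f8: (p14, p4, p12) → 54.1214
  f9: (p14, p10, p12) → 24.8231
  f10: (p14, p10, p4) → 44.7741
  f11: (p11, p2, p6) → 60.1356
  f12: (p11, p3, p2) → 36.7655
  f13: (p5, p10, p4) → 37.9895
  f14: (p5, p8, p10) → 54.6433
  f15: (p5, p8, p6) → 53.2991
  f16: (p5, p11, p6) → 37.7139
  f17: (p5, p3, p4) → 20.5557
  f18: (p5, p11, p3) → 40.2757
Σ area = 896.739

Check V−E+F: 11 − 27 + 18 = 2.


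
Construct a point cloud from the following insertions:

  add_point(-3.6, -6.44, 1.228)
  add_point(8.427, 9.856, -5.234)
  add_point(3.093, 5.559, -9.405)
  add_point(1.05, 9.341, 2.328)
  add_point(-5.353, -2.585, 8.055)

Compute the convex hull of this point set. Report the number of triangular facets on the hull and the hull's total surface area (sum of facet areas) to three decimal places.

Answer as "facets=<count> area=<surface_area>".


Extreme-point indices: [0, 1, 2, 3, 4] — 5 of 5 on the boundary.

Triangle areas on the boundary:
  f1: (p0, p1, p4) → 85.3890
  f2: (p2, p0, p4) → 67.1411
  f3: (p2, p0, p1) → 66.2769
  f4: (p3, p1, p4) → 60.8663
  f5: (p3, p2, p4) → 90.1297
  f6: (p3, p2, p1) → 42.1136
Σ area = 411.917

Euler characteristic 5−9+6 = 2 ✓

facets=6 area=411.917


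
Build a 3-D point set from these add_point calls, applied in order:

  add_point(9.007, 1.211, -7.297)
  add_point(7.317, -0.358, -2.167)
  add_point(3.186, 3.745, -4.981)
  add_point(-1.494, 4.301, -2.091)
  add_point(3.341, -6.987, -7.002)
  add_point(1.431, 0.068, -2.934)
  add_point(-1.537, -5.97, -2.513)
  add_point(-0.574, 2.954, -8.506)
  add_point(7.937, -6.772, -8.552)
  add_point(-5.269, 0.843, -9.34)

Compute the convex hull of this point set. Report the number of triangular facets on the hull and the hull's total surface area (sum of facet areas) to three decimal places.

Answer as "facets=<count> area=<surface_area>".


Extreme-point indices: [0, 1, 2, 3, 4, 6, 7, 8, 9] — 9 of 10 on the boundary.

Per-facet area ½‖(b−a)×(c−a)‖:
  f1: (p6, p4, p9) → 34.5701
  f2: (p6, p3, p9) → 41.2970
  f3: (p8, p4, p9) → 23.1701
  f4: (p8, p6, p4) → 7.2465
  f5: (p7, p3, p9) → 17.1499
  f6: (p7, p8, p9) → 32.2744
  f7: (p7, p8, p0) → 39.9814
  f8: (p1, p6, p3) → 45.3911
  f9: (p1, p8, p0) → 22.5817
  f10: (p1, p8, p6) → 44.6723
  f11: (p2, p7, p0) → 16.6160
  f12: (p2, p7, p3) → 13.9858
  f13: (p2, p1, p0) → 16.8072
  f14: (p2, p1, p3) → 16.5557
Σ area = 372.299

Euler characteristic 9−21+14 = 2 ✓

facets=14 area=372.299


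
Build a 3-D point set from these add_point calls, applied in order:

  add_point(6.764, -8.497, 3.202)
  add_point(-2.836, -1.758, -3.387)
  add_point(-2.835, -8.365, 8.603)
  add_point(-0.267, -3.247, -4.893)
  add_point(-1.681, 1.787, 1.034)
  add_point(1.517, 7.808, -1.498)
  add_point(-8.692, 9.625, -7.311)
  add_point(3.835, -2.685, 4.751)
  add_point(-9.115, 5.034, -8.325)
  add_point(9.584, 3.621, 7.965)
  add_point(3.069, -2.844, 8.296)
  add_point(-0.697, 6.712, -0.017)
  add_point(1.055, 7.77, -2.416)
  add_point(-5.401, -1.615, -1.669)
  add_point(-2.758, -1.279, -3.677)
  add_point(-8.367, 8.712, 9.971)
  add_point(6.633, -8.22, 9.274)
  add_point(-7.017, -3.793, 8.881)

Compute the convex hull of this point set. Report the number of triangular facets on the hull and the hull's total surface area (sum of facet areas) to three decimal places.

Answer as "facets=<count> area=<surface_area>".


Extreme-point indices: [0, 2, 3, 5, 6, 8, 9, 12, 13, 15, 16, 17] — 12 of 18 on the boundary.

Triangle areas on the boundary:
  f1: (p12, p0, p9) → 92.9431
  f2: (p17, p15, p8) → 113.3393
  f3: (p17, p2, p8) → 56.0999
  f4: (p16, p0, p9) → 37.2231
  f5: (p16, p2, p0) → 28.8212
  f6: (p16, p15, p9) → 115.1385
  f7: (p16, p17, p15) → 82.8612
  f8: (p16, p17, p2) → 22.1666
  f9: (p3, p12, p8) → 62.1686
  f10: (p3, p12, p0) → 66.3528
  f11: (p3, p2, p0) → 64.6030
  f12: (p6, p15, p8) → 40.2962
  f13: (p6, p12, p8) → 26.1124
  f14: (p5, p15, p9) → 98.7150
  f15: (p5, p12, p9) → 2.8236
  f16: (p5, p6, p15) → 88.3491
  f17: (p5, p6, p12) → 3.5278
  f18: (p13, p2, p8) → 16.2350
  f19: (p13, p3, p8) → 31.4676
  f20: (p13, p3, p2) → 39.1618
Σ area = 1088.406

Euler characteristic 12−30+20 = 2 ✓

facets=20 area=1088.406


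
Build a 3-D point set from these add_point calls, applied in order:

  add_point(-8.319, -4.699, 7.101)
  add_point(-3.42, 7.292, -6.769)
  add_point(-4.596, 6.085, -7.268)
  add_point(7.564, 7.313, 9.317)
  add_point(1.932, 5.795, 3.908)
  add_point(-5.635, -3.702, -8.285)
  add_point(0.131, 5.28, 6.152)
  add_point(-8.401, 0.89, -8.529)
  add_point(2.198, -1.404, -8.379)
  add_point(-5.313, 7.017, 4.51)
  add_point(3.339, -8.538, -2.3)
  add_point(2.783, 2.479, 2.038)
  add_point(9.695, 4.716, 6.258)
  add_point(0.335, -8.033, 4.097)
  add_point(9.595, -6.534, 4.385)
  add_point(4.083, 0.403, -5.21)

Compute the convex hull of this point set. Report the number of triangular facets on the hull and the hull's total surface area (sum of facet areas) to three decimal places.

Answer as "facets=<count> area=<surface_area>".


facets=22 area=1019.648

Extreme-point indices: [0, 1, 2, 3, 5, 7, 8, 9, 10, 12, 13, 14, 15] — 13 of 16 on the boundary.

Area of each hull facet:
  f1: (p9, p0, p7) → 88.0091
  f2: (p9, p0, p3) → 83.7229
  f3: (p13, p0, p10) → 25.3541
  f4: (p5, p8, p7) → 21.1906
  f5: (p5, p8, p10) → 38.3308
  f6: (p5, p0, p7) → 41.9889
  f7: (p5, p0, p10) → 85.0341
  f8: (p14, p0, p3) → 129.7821
  f9: (p14, p13, p0) → 26.7096
  f10: (p14, p3, p12) → 19.2283
  f11: (p14, p13, p10) → 30.7637
  f12: (p14, p15, p12) → 68.2736
  f13: (p14, p8, p10) → 40.9582
  f14: (p14, p15, p8) → 22.7884
  f15: (p1, p3, p12) → 42.3192
  f16: (p1, p15, p12) → 67.7638
  f17: (p1, p9, p3) → 77.2192
  f18: (p1, p15, p8) → 20.8946
  f19: (p2, p8, p7) → 32.5822
  f20: (p2, p1, p8) → 8.9030
  f21: (p2, p9, p7) → 37.8963
  f22: (p2, p1, p9) → 9.9351
Σ area = 1019.648

Check V−E+F: 13 − 33 + 22 = 2.


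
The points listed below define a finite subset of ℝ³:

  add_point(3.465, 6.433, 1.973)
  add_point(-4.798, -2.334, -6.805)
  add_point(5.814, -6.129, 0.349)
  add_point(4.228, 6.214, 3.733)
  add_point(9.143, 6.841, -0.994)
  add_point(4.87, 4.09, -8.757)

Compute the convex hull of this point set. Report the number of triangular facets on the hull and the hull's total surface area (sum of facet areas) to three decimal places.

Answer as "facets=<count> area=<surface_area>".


facets=8 area=368.927

Extreme-point indices: [0, 1, 2, 3, 4, 5] — 6 of 6 on the boundary.

Area of each hull facet:
  f1: (p3, p2, p1) → 83.7849
  f2: (p3, p2, p4) → 43.4215
  f3: (p5, p2, p1) → 71.6944
  f4: (p5, p2, p4) → 59.2304
  f5: (p0, p3, p4) → 6.1778
  f6: (p0, p5, p4) → 29.7582
  f7: (p0, p3, p1) → 10.4269
  f8: (p0, p5, p1) → 64.4325
Σ area = 368.927

Check V−E+F: 6 − 12 + 8 = 2.


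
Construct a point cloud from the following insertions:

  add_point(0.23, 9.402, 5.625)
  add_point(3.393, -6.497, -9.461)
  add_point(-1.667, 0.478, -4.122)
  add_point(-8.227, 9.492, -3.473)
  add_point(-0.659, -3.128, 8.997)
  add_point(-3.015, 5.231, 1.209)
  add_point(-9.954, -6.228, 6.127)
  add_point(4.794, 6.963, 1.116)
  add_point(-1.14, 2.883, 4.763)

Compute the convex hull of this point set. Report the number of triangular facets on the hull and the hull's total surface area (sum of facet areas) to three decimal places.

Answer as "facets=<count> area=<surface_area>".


Extreme-point indices: [0, 1, 3, 4, 6, 7] — 6 of 9 on the boundary.

Triangle areas on the boundary:
  f1: (p1, p3, p6) → 170.1320
  f2: (p1, p3, p7) → 119.4204
  f3: (p0, p3, p6) → 108.7583
  f4: (p0, p3, p7) → 42.6155
  f5: (p4, p0, p6) → 63.7047
  f6: (p4, p0, p7) → 44.2762
  f7: (p4, p1, p6) → 97.1430
  f8: (p4, p1, p7) → 115.6744
Σ area = 761.724

Euler characteristic 6−12+8 = 2 ✓

facets=8 area=761.724


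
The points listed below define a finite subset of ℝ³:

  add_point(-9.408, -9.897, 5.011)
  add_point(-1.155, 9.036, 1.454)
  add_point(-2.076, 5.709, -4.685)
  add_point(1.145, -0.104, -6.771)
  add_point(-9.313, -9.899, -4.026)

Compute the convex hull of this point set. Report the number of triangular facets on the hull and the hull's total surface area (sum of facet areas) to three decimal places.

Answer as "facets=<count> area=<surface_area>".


Points on the hull: [0, 1, 2, 3, 4] (5 of 5).

Facet areas (half cross-product norm):
  f1: (p1, p3, p0) → 115.2739
  f2: (p4, p3, p0) → 64.6528
  f3: (p4, p1, p0) → 93.2635
  f4: (p2, p1, p3) → 19.7183
  f5: (p2, p4, p3) → 50.0488
  f6: (p2, p4, p1) → 54.1485
Σ area = 397.106

Euler characteristic 5−9+6 = 2 ✓

facets=6 area=397.106


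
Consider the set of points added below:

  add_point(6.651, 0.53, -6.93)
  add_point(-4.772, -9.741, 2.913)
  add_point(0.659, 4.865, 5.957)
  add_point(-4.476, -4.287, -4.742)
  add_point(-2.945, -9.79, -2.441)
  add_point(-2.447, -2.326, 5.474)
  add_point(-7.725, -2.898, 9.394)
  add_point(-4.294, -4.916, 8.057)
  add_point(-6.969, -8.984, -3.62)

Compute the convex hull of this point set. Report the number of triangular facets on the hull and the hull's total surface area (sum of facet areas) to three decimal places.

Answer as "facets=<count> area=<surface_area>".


Hull vertices (8/9): indices [0, 1, 2, 3, 4, 6, 7, 8].

Triangle areas on the boundary:
  f1: (p3, p2, p6) → 80.6164
  f2: (p3, p2, p0) → 83.7243
  f3: (p7, p2, p6) → 23.4365
  f4: (p7, p2, p0) → 82.6206
  f5: (p8, p4, p0) → 28.9951
  f6: (p8, p3, p0) → 20.5767
  f7: (p8, p3, p6) → 38.6224
  f8: (p1, p4, p0) → 36.4515
  f9: (p1, p7, p0) → 64.4474
  f10: (p1, p8, p4) → 12.0662
  f11: (p1, p7, p6) → 12.8142
  f12: (p1, p8, p6) → 30.6162
Σ area = 514.988

Euler: V−E+F = 8−18+12 = 2.

facets=12 area=514.988


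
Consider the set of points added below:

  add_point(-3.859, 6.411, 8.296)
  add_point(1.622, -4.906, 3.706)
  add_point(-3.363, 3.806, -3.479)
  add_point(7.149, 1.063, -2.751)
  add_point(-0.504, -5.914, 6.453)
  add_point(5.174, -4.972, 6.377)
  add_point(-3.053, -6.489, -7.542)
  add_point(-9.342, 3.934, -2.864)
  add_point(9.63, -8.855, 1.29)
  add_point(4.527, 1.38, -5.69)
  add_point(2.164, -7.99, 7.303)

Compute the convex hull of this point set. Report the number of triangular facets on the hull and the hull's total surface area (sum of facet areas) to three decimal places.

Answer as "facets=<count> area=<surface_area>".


Hull vertices (10/11): indices [0, 2, 3, 4, 5, 6, 7, 8, 9, 10].

Triangle areas on the boundary:
  f1: (p9, p6, p7) → 68.9862
  f2: (p9, p6, p8) → 72.8164
  f3: (p4, p6, p7) → 88.5994
  f4: (p4, p0, p7) → 80.1622
  f5: (p2, p0, p7) → 35.8968
  f6: (p2, p9, p7) → 7.9623
  f7: (p2, p9, p0) → 48.2786
  f8: (p3, p9, p8) → 18.8647
  f9: (p3, p9, p0) → 32.5584
  f10: (p10, p6, p8) → 72.0148
  f11: (p10, p4, p6) → 23.2186
  f12: (p10, p4, p0) → 15.3025
  f13: (p5, p10, p8) → 16.7031
  f14: (p5, p10, p0) → 31.8539
  f15: (p5, p3, p8) → 40.3347
  f16: (p5, p3, p0) → 79.7701
Σ area = 733.323

Euler: V−E+F = 10−24+16 = 2.

facets=16 area=733.323


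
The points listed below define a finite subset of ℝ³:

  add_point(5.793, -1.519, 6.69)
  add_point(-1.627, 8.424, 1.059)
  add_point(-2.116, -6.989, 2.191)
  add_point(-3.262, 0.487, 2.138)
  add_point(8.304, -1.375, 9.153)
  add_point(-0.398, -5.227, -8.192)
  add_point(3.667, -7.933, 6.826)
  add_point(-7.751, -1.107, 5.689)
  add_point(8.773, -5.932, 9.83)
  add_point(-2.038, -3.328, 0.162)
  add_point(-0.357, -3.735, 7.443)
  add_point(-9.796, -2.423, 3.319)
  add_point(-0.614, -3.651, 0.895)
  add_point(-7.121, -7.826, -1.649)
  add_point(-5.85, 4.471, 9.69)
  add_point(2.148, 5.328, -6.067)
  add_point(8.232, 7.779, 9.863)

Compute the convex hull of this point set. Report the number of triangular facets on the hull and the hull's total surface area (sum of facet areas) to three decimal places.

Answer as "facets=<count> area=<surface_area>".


facets=18 area=954.771

Points on the hull: [1, 5, 6, 7, 8, 10, 11, 13, 14, 15, 16] (11 of 17).

Triangle areas on the boundary:
  f1: (p14, p16, p8) → 97.4409
  f2: (p14, p1, p11) → 52.6092
  f3: (p14, p1, p16) → 66.2265
  f4: (p13, p5, p11) → 33.3728
  f5: (p15, p1, p16) → 55.9327
  f6: (p15, p5, p11) → 82.2875
  f7: (p15, p1, p11) → 59.0783
  f8: (p15, p16, p8) → 117.1853
  f9: (p15, p5, p8) → 108.5983
  f10: (p7, p14, p11) → 6.2469
  f11: (p6, p5, p8) → 39.0385
  f12: (p6, p13, p5) → 66.2461
  f13: (p6, p13, p11) → 53.2125
  f14: (p6, p7, p11) → 21.0021
  f15: (p6, p14, p8) → 49.1114
  f16: (p10, p7, p14) → 28.4567
  f17: (p10, p6, p14) → 6.1294
  f18: (p10, p6, p7) → 12.5953
Σ area = 954.771

Euler characteristic 11−27+18 = 2 ✓


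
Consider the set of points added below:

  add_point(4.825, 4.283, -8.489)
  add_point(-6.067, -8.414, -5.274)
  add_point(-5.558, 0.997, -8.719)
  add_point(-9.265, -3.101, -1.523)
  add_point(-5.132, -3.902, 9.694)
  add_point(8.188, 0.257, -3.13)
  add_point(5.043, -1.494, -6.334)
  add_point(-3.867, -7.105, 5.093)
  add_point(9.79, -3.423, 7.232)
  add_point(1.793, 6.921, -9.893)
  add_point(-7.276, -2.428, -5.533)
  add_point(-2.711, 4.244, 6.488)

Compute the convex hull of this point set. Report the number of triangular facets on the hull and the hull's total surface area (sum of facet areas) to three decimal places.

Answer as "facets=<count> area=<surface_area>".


Hull vertices (12/12): indices [0, 1, 2, 3, 4, 5, 6, 7, 8, 9, 10, 11].

Area of each hull facet:
  f1: (p11, p9, p8) → 125.7169
  f2: (p7, p1, p8) → 70.8552
  f3: (p2, p11, p3) → 57.5526
  f4: (p2, p11, p9) → 74.3650
  f5: (p6, p1, p8) → 94.3896
  f6: (p6, p2, p9) → 43.5985
  f7: (p6, p2, p1) → 54.3690
  f8: (p4, p11, p8) → 64.4046
  f9: (p4, p7, p8) → 41.0493
  f10: (p4, p11, p3) → 51.9302
  f11: (p4, p1, p3) → 41.6366
  f12: (p4, p7, p1) → 18.4022
  f13: (p10, p1, p3) → 13.7696
  f14: (p10, p2, p3) → 6.4542
  f15: (p10, p2, p1) → 11.8026
  f16: (p5, p6, p8) → 21.5444
  f17: (p0, p6, p9) → 9.1058
  f18: (p0, p5, p6) → 14.8122
  f19: (p0, p9, p8) → 25.9861
  f20: (p0, p5, p8) → 17.3829
Σ area = 859.127

Check V−E+F: 12 − 30 + 20 = 2.

facets=20 area=859.127


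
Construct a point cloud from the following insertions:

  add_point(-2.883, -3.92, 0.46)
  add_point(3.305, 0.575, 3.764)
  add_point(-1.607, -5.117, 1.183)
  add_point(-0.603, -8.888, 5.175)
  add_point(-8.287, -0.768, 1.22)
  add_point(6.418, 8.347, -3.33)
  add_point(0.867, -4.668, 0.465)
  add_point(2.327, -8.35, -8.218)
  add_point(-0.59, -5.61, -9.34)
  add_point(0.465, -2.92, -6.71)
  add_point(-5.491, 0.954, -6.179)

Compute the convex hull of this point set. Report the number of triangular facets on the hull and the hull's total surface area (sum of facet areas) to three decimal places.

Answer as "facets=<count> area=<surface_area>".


Points on the hull: [1, 3, 4, 5, 7, 8, 10] (7 of 11).

Area of each hull facet:
  f1: (p8, p3, p4) → 77.6118
  f2: (p10, p5, p4) → 56.5342
  f3: (p10, p8, p4) → 33.1174
  f4: (p10, p8, p5) → 62.7960
  f5: (p1, p5, p4) → 63.9667
  f6: (p1, p3, p4) → 55.3965
  f7: (p7, p8, p5) → 34.3343
  f8: (p7, p8, p3) → 28.2346
  f9: (p7, p1, p5) → 81.9103
  f10: (p7, p1, p3) → 68.6496
Σ area = 562.551

Euler characteristic 7−15+10 = 2 ✓

facets=10 area=562.551


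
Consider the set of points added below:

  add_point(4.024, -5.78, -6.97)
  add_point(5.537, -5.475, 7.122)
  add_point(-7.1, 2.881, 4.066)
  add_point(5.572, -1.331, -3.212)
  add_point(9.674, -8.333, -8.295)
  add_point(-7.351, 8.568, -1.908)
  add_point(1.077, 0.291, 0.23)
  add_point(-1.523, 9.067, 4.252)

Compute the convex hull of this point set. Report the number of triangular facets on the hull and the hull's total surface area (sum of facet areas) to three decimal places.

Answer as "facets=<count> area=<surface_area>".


Extreme-point indices: [0, 1, 2, 3, 4, 5, 7] — 7 of 8 on the boundary.

Facet areas (half cross-product norm):
  f1: (p2, p7, p5) → 30.2437
  f2: (p2, p1, p7) → 63.6454
  f3: (p3, p4, p5) → 44.2300
  f4: (p3, p7, p5) → 61.9639
  f5: (p3, p1, p4) → 51.9784
  f6: (p3, p1, p7) → 79.6455
  f7: (p0, p1, p4) → 44.6071
  f8: (p0, p2, p1) → 105.4105
  f9: (p0, p4, p5) → 27.0498
  f10: (p0, p2, p5) → 73.5437
Σ area = 582.318

Euler: V−E+F = 7−15+10 = 2.

facets=10 area=582.318


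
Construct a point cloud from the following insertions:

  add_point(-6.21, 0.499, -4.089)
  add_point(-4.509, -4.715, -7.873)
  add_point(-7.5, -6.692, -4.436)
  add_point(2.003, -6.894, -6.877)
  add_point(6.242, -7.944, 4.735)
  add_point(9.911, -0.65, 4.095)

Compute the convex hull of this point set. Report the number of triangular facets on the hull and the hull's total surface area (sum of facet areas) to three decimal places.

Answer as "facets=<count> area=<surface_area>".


Extreme-point indices: [0, 1, 2, 3, 4, 5] — 6 of 6 on the boundary.

Facet areas (half cross-product norm):
  f1: (p1, p0, p2) → 16.0824
  f2: (p3, p1, p2) → 16.1993
  f3: (p3, p0, p5) → 84.6800
  f4: (p3, p1, p0) → 21.1485
  f5: (p4, p0, p2) → 60.2983
  f6: (p4, p0, p5) → 70.6038
  f7: (p4, p3, p2) → 60.5700
  f8: (p4, p3, p5) → 50.8013
Σ area = 380.384

Euler characteristic 6−12+8 = 2 ✓

facets=8 area=380.384


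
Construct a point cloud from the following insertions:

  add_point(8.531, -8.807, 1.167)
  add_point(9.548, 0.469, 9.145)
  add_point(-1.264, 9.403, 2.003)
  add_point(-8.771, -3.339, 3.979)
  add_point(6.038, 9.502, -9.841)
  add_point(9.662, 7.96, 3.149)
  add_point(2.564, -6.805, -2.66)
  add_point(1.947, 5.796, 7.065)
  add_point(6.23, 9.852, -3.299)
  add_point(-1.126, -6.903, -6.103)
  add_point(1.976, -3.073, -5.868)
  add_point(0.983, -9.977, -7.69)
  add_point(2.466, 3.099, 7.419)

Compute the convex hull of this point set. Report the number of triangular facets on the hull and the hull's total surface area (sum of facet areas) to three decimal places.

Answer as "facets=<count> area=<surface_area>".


facets=18 area=1015.085

Extreme-point indices: [0, 1, 2, 3, 4, 5, 7, 8, 9, 11, 12] — 11 of 13 on the boundary.

Area of each hull facet:
  f1: (p2, p4, p3) → 95.8954
  f2: (p9, p11, p3) → 15.6586
  f3: (p9, p4, p3) → 118.9861
  f4: (p9, p4, p11) → 34.0079
  f5: (p0, p11, p3) → 95.2118
  f6: (p0, p1, p3) → 109.2395
  f7: (p0, p4, p11) → 116.4846
  f8: (p0, p4, p5) → 114.8287
  f9: (p0, p1, p5) → 57.8904
  f10: (p8, p4, p5) → 12.9098
  f11: (p8, p2, p5) → 34.3608
  f12: (p8, p2, p4) → 25.1683
  f13: (p7, p1, p5) → 37.6763
  f14: (p7, p2, p5) → 31.1644
  f15: (p7, p2, p3) → 49.7018
  f16: (p12, p1, p3) → 38.9813
  f17: (p12, p7, p3) → 17.8222
  f18: (p12, p7, p1) → 9.0967
Σ area = 1015.085

Check V−E+F: 11 − 27 + 18 = 2.


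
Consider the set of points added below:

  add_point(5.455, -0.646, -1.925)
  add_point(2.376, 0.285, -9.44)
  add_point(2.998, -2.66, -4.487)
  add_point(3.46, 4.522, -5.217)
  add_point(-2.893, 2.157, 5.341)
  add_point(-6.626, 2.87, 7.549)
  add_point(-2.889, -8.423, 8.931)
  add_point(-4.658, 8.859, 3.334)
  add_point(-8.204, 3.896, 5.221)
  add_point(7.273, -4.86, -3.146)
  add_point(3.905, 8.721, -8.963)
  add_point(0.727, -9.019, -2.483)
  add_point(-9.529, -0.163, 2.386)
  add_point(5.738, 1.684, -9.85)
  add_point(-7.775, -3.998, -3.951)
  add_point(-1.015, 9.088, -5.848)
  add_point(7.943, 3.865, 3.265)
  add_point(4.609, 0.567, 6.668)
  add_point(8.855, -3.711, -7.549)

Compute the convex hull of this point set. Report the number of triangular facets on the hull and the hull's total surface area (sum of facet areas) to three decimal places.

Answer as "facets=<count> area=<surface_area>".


Hull vertices (15/19): indices [1, 5, 6, 7, 8, 9, 10, 11, 12, 13, 14, 15, 16, 17, 18].

Per-facet area ½‖(b−a)×(c−a)‖:
  f1: (p7, p15, p12) → 50.5665
  f2: (p14, p15, p12) → 54.9689
  f3: (p14, p6, p12) → 47.3984
  f4: (p5, p6, p12) → 39.0059
  f5: (p11, p14, p6) → 59.2290
  f6: (p11, p1, p18) → 41.5280
  f7: (p11, p1, p14) → 54.4953
  f8: (p8, p7, p12) → 13.1421
  f9: (p8, p5, p12) → 7.3304
  f10: (p8, p5, p7) → 9.3573
  f11: (p9, p16, p18) → 24.6845
  f12: (p9, p11, p18) → 16.4336
  f13: (p9, p11, p6) → 44.3843
  f14: (p13, p1, p18) → 12.1291
  f15: (p10, p14, p15) → 39.7716
  f16: (p10, p1, p14) → 46.8166
  f17: (p10, p13, p1) → 13.3195
  f18: (p10, p7, p15) → 17.0810
  f19: (p10, p16, p7) → 85.5589
  f20: (p10, p16, p18) → 78.6746
  f21: (p10, p13, p18) → 12.5887
  f22: (p17, p9, p6) → 68.6376
  f23: (p17, p9, p16) → 31.0894
  f24: (p17, p5, p6) → 60.2381
  f25: (p17, p5, p7) → 43.1966
  f26: (p17, p16, p7) → 37.0942
Σ area = 1008.720

Check V−E+F: 15 − 39 + 26 = 2.

facets=26 area=1008.720


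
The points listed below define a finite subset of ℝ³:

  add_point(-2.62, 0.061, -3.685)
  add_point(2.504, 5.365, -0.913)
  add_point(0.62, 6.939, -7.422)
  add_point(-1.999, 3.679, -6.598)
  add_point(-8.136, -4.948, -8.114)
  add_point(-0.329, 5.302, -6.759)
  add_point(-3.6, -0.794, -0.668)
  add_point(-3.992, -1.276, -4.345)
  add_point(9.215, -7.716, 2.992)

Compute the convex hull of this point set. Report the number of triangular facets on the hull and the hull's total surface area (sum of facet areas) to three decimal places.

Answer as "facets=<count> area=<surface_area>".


6 of the 9 inputs are extreme points: [1, 2, 3, 4, 6, 8].

Per-facet area ½‖(b−a)×(c−a)‖:
  f1: (p2, p8, p4) → 139.9357
  f2: (p1, p2, p8) → 44.0410
  f3: (p6, p8, p4) → 66.7641
  f4: (p6, p1, p8) → 62.7859
  f5: (p6, p1, p2) → 30.1733
  f6: (p3, p2, p4) → 7.6389
  f7: (p3, p6, p4) → 35.5314
  f8: (p3, p6, p2) → 11.0562
Σ area = 397.926

Check V−E+F: 6 − 12 + 8 = 2.

facets=8 area=397.926


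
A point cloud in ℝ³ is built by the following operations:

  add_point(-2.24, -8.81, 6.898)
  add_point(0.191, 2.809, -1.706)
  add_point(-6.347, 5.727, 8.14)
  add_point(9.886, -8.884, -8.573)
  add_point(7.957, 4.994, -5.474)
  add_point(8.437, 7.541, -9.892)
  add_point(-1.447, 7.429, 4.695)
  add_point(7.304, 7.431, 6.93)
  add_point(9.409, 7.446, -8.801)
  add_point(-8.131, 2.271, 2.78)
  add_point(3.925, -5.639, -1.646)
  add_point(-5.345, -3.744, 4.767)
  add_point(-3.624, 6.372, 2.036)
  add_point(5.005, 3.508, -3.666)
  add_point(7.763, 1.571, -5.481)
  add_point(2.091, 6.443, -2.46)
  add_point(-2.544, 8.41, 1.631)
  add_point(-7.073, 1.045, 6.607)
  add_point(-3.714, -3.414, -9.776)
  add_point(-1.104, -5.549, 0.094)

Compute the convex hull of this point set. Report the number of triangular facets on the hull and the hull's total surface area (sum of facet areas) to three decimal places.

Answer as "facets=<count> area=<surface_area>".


facets=20 area=1136.781

Extreme-point indices: [0, 2, 3, 5, 6, 7, 8, 9, 11, 16, 17, 18] — 12 of 20 on the boundary.

Facet areas (half cross-product norm):
  f1: (p18, p5, p3) → 108.2128
  f2: (p18, p0, p3) → 124.5649
  f3: (p16, p2, p9) → 24.7660
  f4: (p16, p18, p9) → 60.6065
  f5: (p16, p18, p5) → 114.3824
  f6: (p17, p2, p9) → 10.3371
  f7: (p17, p0, p2) → 17.3932
  f8: (p7, p0, p2) → 103.3668
  f9: (p7, p0, p3) → 176.1483
  f10: (p11, p17, p9) → 11.2432
  f11: (p11, p17, p0) → 11.2581
  f12: (p11, p18, p9) → 48.9072
  f13: (p11, p18, p0) → 44.0912
  f14: (p8, p16, p5) → 11.6357
  f15: (p8, p7, p16) → 83.3966
  f16: (p8, p5, p3) → 11.9084
  f17: (p8, p7, p3) → 129.6487
  f18: (p6, p16, p2) → 10.0135
  f19: (p6, p7, p2) → 21.9384
  f20: (p6, p7, p16) → 12.9619
Σ area = 1136.781

Euler characteristic 12−30+20 = 2 ✓


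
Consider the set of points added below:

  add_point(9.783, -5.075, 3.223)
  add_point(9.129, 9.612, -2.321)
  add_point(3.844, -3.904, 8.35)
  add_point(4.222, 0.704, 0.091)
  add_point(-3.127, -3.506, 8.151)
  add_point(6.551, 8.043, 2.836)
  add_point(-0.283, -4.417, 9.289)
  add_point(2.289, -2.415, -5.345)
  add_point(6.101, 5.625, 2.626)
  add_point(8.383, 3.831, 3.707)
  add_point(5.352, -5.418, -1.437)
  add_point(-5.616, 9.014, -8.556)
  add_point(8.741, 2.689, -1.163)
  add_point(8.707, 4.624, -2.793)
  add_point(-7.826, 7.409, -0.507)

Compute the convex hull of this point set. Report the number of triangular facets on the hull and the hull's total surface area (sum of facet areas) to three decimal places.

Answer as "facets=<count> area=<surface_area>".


facets=20 area=802.013

Points on the hull: [0, 1, 2, 4, 5, 6, 7, 9, 10, 11, 13, 14] (12 of 15).

Facet areas (half cross-product norm):
  f1: (p11, p1, p14) → 67.5741
  f2: (p13, p1, p0) → 17.9568
  f3: (p13, p11, p1) → 39.8144
  f4: (p9, p1, p0) → 29.4653
  f5: (p7, p13, p11) → 69.4979
  f6: (p2, p6, p0) → 8.9276
  f7: (p2, p9, p0) → 34.2013
  f8: (p5, p1, p14) → 42.8940
  f9: (p5, p9, p1) → 13.5981
  f10: (p5, p2, p6) → 26.3392
  f11: (p5, p2, p9) → 18.8925
  f12: (p10, p6, p0) → 37.0334
  f13: (p10, p13, p0) → 33.8408
  f14: (p10, p7, p13) → 28.2955
  f15: (p4, p5, p14) → 98.9467
  f16: (p4, p5, p6) → 24.9368
  f17: (p4, p11, p14) → 49.2863
  f18: (p4, p7, p11) → 103.7930
  f19: (p4, p10, p6) → 19.2819
  f20: (p4, p10, p7) → 37.4376
Σ area = 802.013

Euler: V−E+F = 12−30+20 = 2.


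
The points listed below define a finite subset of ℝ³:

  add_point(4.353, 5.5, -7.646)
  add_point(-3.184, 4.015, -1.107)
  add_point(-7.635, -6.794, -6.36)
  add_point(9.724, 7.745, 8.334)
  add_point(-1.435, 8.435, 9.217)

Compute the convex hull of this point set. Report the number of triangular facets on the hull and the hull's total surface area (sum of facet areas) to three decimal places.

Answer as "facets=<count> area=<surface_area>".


facets=6 area=523.946

5 of the 5 inputs are extreme points: [0, 1, 2, 3, 4].

Facet areas (half cross-product norm):
  f1: (p4, p3, p2) → 125.0072
  f2: (p0, p3, p2) → 142.0046
  f3: (p0, p4, p3) → 92.7645
  f4: (p1, p4, p2) → 47.8596
  f5: (p1, p0, p2) → 64.1915
  f6: (p1, p0, p4) → 52.1187
Σ area = 523.946

Euler: V−E+F = 5−9+6 = 2.


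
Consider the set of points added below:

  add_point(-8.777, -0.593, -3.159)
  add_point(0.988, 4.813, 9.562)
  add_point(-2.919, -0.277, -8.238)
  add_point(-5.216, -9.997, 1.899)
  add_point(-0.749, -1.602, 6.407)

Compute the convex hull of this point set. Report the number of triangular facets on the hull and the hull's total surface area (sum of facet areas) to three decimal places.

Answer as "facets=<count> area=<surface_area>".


Points on the hull: [0, 1, 2, 3, 4] (5 of 5).

Facet areas (half cross-product norm):
  f1: (p3, p1, p0) → 92.1363
  f2: (p2, p1, p0) → 65.5983
  f3: (p2, p3, p0) → 43.4971
  f4: (p4, p3, p1) → 7.7976
  f5: (p4, p2, p1) → 50.5913
  f6: (p4, p2, p3) → 71.2352
Σ area = 330.856

Euler characteristic 5−9+6 = 2 ✓

facets=6 area=330.856


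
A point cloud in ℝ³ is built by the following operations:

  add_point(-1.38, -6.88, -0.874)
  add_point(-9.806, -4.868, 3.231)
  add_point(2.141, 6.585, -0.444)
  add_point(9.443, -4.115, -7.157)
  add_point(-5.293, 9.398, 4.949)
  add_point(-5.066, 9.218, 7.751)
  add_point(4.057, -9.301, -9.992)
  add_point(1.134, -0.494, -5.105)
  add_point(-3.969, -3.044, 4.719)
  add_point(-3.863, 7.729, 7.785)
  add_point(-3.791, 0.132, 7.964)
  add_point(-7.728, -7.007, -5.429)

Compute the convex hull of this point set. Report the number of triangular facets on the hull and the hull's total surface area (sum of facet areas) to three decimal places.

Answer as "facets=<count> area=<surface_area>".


facets=20 area=755.903

Points on the hull: [0, 1, 2, 3, 4, 5, 6, 7, 8, 9, 10, 11] (12 of 12).

Triangle areas on the boundary:
  f1: (p11, p4, p1) → 66.5810
  f2: (p0, p10, p3) → 67.0600
  f3: (p0, p11, p1) → 33.2366
  f4: (p5, p4, p1) → 21.1500
  f5: (p5, p10, p1) → 37.7127
  f6: (p7, p11, p4) → 85.1004
  f7: (p8, p10, p1) → 13.0572
  f8: (p8, p0, p1) → 22.8444
  f9: (p8, p0, p10) → 6.9976
  f10: (p9, p10, p3) → 76.5342
  f11: (p9, p5, p10) → 4.5172
  f12: (p2, p7, p3) → 37.3219
  f13: (p2, p7, p4) → 36.4360
  f14: (p2, p5, p4) → 11.8875
  f15: (p2, p9, p3) → 49.9360
  f16: (p2, p9, p5) → 8.8089
  f17: (p6, p7, p3) → 35.7623
  f18: (p6, p7, p11) → 55.2804
  f19: (p6, p0, p3) → 43.2944
  f20: (p6, p0, p11) → 42.3844
Σ area = 755.903

Check V−E+F: 12 − 30 + 20 = 2.


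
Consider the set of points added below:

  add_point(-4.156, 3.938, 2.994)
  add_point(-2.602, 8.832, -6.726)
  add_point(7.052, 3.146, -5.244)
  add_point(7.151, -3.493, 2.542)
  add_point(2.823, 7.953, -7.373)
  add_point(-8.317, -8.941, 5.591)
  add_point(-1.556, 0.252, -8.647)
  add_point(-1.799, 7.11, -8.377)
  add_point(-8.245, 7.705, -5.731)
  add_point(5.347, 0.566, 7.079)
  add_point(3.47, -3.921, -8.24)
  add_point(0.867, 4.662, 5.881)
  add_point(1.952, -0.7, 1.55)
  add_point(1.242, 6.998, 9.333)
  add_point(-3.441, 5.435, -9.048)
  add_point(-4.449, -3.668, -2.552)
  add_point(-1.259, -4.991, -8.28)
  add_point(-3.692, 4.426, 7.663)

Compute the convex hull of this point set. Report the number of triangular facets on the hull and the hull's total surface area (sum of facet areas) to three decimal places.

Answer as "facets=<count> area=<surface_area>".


Extreme-point indices: [1, 2, 3, 4, 5, 7, 8, 9, 10, 13, 14, 16, 17] — 13 of 18 on the boundary.

Per-facet area ½‖(b−a)×(c−a)‖:
  f1: (p9, p3, p5) → 52.0379
  f2: (p9, p13, p5) → 66.3507
  f3: (p8, p13, p1) → 48.4778
  f4: (p8, p16, p5) → 116.8596
  f5: (p2, p9, p3) → 32.2258
  f6: (p2, p9, p13) → 49.7184
  f7: (p17, p13, p5) → 28.3603
  f8: (p17, p8, p5) → 103.7677
  f9: (p17, p8, p13) → 38.0527
  f10: (p4, p13, p1) → 45.5708
  f11: (p4, p2, p13) → 54.1765
  f12: (p14, p8, p16) → 29.4789
  f13: (p10, p4, p2) → 27.8903
  f14: (p10, p2, p3) → 41.7516
  f15: (p10, p14, p16) → 25.8878
  f16: (p10, p14, p4) → 39.1572
  f17: (p10, p3, p5) → 94.1670
  f18: (p10, p16, p5) → 34.2373
  f19: (p7, p4, p1) → 6.0390
  f20: (p7, p14, p4) → 3.3082
  f21: (p7, p8, p1) → 7.0384
  f22: (p7, p14, p8) → 7.5839
Σ area = 952.138

Check V−E+F: 13 − 33 + 22 = 2.

facets=22 area=952.138


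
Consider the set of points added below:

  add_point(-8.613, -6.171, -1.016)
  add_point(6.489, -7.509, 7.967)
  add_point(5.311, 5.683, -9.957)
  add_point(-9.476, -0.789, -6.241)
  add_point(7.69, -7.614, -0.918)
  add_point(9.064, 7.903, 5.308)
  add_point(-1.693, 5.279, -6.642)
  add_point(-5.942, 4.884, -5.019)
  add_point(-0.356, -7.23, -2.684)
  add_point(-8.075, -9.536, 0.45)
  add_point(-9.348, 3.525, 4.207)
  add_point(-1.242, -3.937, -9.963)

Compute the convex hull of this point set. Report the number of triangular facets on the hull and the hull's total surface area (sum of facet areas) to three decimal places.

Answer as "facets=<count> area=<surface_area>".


facets=18 area=1092.042

Hull vertices (11/12): indices [0, 1, 2, 3, 4, 5, 6, 7, 9, 10, 11].

Facet areas (half cross-product norm):
  f1: (p10, p1, p5) → 139.4212
  f2: (p2, p11, p3) → 54.4197
  f3: (p6, p2, p5) → 60.4691
  f4: (p4, p2, p11) → 76.1357
  f5: (p4, p1, p5) → 69.9430
  f6: (p4, p2, p5) → 114.8916
  f7: (p9, p10, p1) → 111.2505
  f8: (p9, p4, p1) → 69.7762
  f9: (p9, p4, p11) → 86.2629
  f10: (p9, p11, p3) → 52.6393
  f11: (p7, p10, p5) → 89.4433
  f12: (p7, p6, p5) → 34.5837
  f13: (p7, p10, p3) → 33.4611
  f14: (p7, p2, p3) → 37.2047
  f15: (p7, p6, p2) → 1.4931
  f16: (p0, p10, p3) → 39.6678
  f17: (p0, p9, p3) → 4.9073
  f18: (p0, p9, p10) → 16.0719
Σ area = 1092.042

Euler characteristic 11−27+18 = 2 ✓


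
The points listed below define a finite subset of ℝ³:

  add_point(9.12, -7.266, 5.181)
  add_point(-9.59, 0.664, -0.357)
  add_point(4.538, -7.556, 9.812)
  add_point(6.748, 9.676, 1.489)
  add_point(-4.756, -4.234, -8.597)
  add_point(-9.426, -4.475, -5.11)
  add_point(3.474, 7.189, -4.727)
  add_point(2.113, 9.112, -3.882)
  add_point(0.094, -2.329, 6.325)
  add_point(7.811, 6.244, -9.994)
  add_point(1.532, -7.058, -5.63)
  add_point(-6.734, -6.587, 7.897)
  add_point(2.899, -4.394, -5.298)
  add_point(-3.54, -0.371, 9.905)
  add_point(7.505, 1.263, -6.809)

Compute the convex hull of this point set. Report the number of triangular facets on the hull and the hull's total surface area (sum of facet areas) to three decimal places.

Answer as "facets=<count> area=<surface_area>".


Points on the hull: [0, 1, 2, 3, 4, 5, 7, 9, 10, 11, 13, 14] (12 of 15).

Area of each hull facet:
  f1: (p9, p3, p0) → 104.8891
  f2: (p13, p3, p1) → 98.1099
  f3: (p7, p3, p1) → 48.9259
  f4: (p7, p9, p3) → 31.1791
  f5: (p7, p4, p9) → 68.0772
  f6: (p10, p4, p9) → 57.3064
  f7: (p2, p3, p0) → 56.7908
  f8: (p2, p13, p3) → 89.8785
  f9: (p2, p10, p0) → 42.3813
  f10: (p14, p9, p0) → 17.6858
  f11: (p14, p10, p0) → 66.3301
  f12: (p14, p10, p9) → 19.4553
  f13: (p5, p10, p4) → 19.8743
  f14: (p5, p7, p1) → 50.5245
  f15: (p5, p7, p4) → 44.9084
  f16: (p11, p2, p13) → 38.1355
  f17: (p11, p13, p1) → 40.1180
  f18: (p11, p5, p1) → 39.7351
  f19: (p11, p2, p10) → 84.4547
  f20: (p11, p5, p10) → 74.4679
Σ area = 1093.228

Check V−E+F: 12 − 30 + 20 = 2.

facets=20 area=1093.228
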